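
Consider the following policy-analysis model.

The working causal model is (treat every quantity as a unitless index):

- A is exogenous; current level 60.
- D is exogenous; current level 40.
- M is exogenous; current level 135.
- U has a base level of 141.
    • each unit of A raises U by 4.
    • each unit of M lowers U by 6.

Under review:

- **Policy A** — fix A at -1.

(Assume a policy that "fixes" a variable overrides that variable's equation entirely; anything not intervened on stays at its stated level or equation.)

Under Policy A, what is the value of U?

-673

Policy A (A := -1):
  A = -1
  M = 135
  U = 141 + 4·(-1) − 6·135 = -673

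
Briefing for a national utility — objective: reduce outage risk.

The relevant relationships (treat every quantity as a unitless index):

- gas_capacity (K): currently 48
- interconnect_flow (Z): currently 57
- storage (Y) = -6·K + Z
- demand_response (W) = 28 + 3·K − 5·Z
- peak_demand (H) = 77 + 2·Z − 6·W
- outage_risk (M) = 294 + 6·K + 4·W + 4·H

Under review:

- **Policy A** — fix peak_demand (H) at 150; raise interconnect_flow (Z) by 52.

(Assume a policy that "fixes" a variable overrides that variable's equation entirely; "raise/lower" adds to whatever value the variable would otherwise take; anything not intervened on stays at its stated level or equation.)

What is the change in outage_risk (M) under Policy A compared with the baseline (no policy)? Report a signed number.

Baseline:
  K = 48
  Z = 57
  W = 28 + 3·48 − 5·57 = -113
  H = 77 + 2·57 − 6·(-113) = 869
  M = 294 + 6·48 + 4·(-113) + 4·869 = 3606
Policy A (H := 150, Z + 52):
  K = 48
  Z = 57 + 52 = 109
  W = 28 + 3·48 − 5·109 = -373
  H = 150
  M = 294 + 6·48 + 4·(-373) + 4·150 = -310
Change in M: -310 − 3606 = -3916

-3916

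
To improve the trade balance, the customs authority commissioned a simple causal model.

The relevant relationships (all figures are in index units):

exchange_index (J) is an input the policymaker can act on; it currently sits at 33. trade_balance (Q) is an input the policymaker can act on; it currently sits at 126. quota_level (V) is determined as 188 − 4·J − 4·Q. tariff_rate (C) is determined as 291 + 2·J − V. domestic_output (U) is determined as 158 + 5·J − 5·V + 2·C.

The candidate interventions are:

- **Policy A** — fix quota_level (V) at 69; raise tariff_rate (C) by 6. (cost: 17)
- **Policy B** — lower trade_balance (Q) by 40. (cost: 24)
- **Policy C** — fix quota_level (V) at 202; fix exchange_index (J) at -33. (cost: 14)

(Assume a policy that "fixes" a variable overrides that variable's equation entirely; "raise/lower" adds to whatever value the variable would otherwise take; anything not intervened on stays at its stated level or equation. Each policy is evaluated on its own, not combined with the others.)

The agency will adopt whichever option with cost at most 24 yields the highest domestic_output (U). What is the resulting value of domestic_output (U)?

3053

Policy A (V := 69, C + 6):
  J = 33
  Q = 126
  V = 69
  C = 291 + 2·33 − 69 (+6 from intervention) = 294
  U = 158 + 5·33 − 5·69 + 2·294 = 566
Policy B (Q − 40):
  J = 33
  Q = 126 − 40 = 86
  V = 188 − 4·33 − 4·86 = -288
  C = 291 + 2·33 − (-288) = 645
  U = 158 + 5·33 − 5·(-288) + 2·645 = 3053
Policy C (V := 202, J := -33):
  J = -33
  Q = 126
  V = 202
  C = 291 + 2·(-33) − 202 = 23
  U = 158 + 5·(-33) − 5·202 + 2·23 = -971
Comparing — Policy A: U=566, Policy B: U=3053, Policy C: U=-971. Highest is 3053 (Policy B).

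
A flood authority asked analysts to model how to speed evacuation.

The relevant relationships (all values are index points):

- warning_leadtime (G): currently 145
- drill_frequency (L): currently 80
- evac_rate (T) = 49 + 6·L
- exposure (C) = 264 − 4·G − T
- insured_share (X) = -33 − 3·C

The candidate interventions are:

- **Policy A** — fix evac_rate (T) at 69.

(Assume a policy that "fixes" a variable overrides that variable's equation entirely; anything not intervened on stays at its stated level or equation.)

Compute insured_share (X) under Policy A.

Policy A (T := 69):
  G = 145
  L = 80
  T = 69
  C = 264 − 4·145 − 69 = -385
  X = -33 − 3·(-385) = 1122

1122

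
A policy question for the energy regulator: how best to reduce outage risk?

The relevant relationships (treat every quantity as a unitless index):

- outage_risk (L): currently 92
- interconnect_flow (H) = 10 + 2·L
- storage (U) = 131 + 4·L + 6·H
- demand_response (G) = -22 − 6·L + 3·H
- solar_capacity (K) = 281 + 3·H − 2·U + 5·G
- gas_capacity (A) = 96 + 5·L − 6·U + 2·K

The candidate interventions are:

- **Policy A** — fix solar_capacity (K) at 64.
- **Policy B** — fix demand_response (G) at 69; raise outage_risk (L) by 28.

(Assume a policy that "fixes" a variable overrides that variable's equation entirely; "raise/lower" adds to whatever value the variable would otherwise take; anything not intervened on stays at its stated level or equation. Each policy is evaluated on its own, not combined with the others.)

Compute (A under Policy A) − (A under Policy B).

8368

Policy A (K := 64):
  L = 92
  H = 10 + 2·92 = 194
  U = 131 + 4·92 + 6·194 = 1663
  G = -22 − 6·92 + 3·194 = 8
  K = 64
  A = 96 + 5·92 − 6·1663 + 2·64 = -9294
Policy B (G := 69, L + 28):
  L = 92 + 28 = 120
  H = 10 + 2·120 = 250
  U = 131 + 4·120 + 6·250 = 2111
  G = 69
  K = 281 + 3·250 − 2·2111 + 5·69 = -2846
  A = 96 + 5·120 − 6·2111 + 2·(-2846) = -17662
A: -9294 − (-17662) = 8368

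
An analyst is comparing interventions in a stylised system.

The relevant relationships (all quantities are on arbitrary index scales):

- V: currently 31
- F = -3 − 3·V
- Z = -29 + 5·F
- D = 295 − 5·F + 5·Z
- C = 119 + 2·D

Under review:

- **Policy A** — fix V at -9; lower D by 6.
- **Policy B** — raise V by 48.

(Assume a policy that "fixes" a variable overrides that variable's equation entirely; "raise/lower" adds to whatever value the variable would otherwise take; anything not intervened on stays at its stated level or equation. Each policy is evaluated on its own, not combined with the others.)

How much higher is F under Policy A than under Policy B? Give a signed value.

Policy A (V := -9, D − 6):
  V = -9
  F = -3 − 3·(-9) = 24
Policy B (V + 48):
  V = 31 + 48 = 79
  F = -3 − 3·79 = -240
F: 24 − (-240) = 264

264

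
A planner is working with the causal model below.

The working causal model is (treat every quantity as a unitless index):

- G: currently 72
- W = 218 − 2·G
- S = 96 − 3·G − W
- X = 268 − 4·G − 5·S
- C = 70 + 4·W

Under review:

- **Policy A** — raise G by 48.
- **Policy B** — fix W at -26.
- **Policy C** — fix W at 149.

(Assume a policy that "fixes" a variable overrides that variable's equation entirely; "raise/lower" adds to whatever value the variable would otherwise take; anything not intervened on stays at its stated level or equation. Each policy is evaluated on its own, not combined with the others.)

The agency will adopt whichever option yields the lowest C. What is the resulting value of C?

-34

Policy A (G + 48):
  G = 72 + 48 = 120
  W = 218 − 2·120 = -22
  C = 70 + 4·(-22) = -18
Policy B (W := -26):
  G = 72
  W = -26
  C = 70 + 4·(-26) = -34
Policy C (W := 149):
  G = 72
  W = 149
  C = 70 + 4·149 = 666
Comparing — Policy A: C=-18, Policy B: C=-34, Policy C: C=666. Lowest is -34 (Policy B).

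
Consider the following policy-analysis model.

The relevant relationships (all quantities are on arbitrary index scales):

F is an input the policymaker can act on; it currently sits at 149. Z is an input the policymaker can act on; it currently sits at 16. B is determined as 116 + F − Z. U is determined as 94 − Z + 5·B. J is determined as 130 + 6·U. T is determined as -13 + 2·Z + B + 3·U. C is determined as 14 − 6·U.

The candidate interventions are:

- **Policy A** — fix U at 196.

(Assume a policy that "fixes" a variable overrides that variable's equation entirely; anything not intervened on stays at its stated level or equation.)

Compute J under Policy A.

1306

Policy A (U := 196):
  F = 149
  Z = 16
  B = 116 + 149 − 16 = 249
  U = 196
  J = 130 + 6·196 = 1306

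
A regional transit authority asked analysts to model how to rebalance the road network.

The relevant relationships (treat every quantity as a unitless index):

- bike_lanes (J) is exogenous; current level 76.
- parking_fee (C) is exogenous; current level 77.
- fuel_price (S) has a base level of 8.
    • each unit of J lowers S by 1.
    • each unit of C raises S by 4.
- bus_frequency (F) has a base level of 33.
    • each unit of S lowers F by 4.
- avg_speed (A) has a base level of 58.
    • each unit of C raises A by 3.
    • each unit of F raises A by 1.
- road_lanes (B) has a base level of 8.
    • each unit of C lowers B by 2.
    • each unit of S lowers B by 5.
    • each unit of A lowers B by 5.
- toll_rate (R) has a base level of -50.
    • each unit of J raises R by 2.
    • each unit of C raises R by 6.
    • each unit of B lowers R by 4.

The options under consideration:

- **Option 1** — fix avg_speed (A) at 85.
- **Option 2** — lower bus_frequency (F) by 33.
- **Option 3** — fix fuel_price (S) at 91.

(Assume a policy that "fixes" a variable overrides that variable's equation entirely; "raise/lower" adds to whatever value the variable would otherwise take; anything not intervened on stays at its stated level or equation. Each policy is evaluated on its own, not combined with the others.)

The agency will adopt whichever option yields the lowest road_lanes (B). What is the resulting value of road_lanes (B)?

Option 1 (A := 85):
  J = 76
  C = 77
  S = 8 − 76 + 4·77 = 240
  F = 33 − 4·240 = -927
  A = 85
  B = 8 − 2·77 − 5·240 − 5·85 = -1771
Option 2 (F − 33):
  J = 76
  C = 77
  S = 8 − 76 + 4·77 = 240
  F = 33 − 4·240 (−33 from intervention) = -960
  A = 58 + 3·77 + (-960) = -671
  B = 8 − 2·77 − 5·240 − 5·(-671) = 2009
Option 3 (S := 91):
  J = 76
  C = 77
  S = 91
  F = 33 − 4·91 = -331
  A = 58 + 3·77 + (-331) = -42
  B = 8 − 2·77 − 5·91 − 5·(-42) = -391
Comparing — Option 1: B=-1771, Option 2: B=2009, Option 3: B=-391. Lowest is -1771 (Option 1).

-1771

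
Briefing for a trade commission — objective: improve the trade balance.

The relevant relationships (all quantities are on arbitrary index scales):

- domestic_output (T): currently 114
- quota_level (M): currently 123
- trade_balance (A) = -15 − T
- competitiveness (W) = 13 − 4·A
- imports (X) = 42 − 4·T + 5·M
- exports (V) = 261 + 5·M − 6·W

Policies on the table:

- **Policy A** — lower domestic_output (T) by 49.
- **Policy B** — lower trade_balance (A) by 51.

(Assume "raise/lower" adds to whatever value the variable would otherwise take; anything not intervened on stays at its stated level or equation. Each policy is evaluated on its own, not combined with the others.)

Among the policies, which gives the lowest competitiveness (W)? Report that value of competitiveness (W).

333

Policy A (T − 49):
  T = 114 − 49 = 65
  A = -15 − 65 = -80
  W = 13 − 4·(-80) = 333
Policy B (A − 51):
  T = 114
  A = -15 − 114 (−51 from intervention) = -180
  W = 13 − 4·(-180) = 733
Comparing — Policy A: W=333, Policy B: W=733. Lowest is 333 (Policy A).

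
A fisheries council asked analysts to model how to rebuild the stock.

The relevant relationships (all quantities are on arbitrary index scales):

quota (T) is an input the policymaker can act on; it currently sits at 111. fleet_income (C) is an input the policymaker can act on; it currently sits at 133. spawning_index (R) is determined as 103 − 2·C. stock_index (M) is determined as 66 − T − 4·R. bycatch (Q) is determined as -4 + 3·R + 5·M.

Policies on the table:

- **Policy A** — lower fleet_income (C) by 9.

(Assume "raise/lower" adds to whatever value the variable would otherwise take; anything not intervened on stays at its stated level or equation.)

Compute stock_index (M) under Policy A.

Policy A (C − 9):
  T = 111
  C = 133 − 9 = 124
  R = 103 − 2·124 = -145
  M = 66 − 111 − 4·(-145) = 535

535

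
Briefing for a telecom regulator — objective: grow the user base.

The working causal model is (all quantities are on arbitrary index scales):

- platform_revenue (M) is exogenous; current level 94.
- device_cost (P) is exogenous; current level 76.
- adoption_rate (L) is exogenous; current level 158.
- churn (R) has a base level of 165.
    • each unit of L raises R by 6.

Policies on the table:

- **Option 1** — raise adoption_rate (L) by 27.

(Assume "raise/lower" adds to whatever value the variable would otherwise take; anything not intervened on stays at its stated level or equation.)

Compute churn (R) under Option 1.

1275

Option 1 (L + 27):
  L = 158 + 27 = 185
  R = 165 + 6·185 = 1275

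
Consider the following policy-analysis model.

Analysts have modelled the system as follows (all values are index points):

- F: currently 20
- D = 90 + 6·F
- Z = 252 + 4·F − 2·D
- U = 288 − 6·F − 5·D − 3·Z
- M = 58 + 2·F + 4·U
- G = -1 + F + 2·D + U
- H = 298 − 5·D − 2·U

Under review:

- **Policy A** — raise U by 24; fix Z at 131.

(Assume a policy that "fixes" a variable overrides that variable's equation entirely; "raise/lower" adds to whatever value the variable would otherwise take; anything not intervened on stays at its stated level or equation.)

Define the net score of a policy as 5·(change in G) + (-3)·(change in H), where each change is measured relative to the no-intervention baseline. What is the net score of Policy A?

-6963

Baseline:
  F = 20
  D = 90 + 6·20 = 210
  Z = 252 + 4·20 − 2·210 = -88
  U = 288 − 6·20 − 5·210 − 3·(-88) = -618
  G = -1 + 20 + 2·210 + (-618) = -179
  H = 298 − 5·210 − 2·(-618) = 484
Policy A (U + 24, Z := 131):
  F = 20
  D = 90 + 6·20 = 210
  Z = 131
  U = 288 − 6·20 − 5·210 − 3·131 (+24 from intervention) = -1251
  G = -1 + 20 + 2·210 + (-1251) = -812
  H = 298 − 5·210 − 2·(-1251) = 1750
ΔG = -812 − (-179) = -633; ΔH = 1750 − 484 = 1266
Score = 5·(-633) + (-3)·1266 = -6963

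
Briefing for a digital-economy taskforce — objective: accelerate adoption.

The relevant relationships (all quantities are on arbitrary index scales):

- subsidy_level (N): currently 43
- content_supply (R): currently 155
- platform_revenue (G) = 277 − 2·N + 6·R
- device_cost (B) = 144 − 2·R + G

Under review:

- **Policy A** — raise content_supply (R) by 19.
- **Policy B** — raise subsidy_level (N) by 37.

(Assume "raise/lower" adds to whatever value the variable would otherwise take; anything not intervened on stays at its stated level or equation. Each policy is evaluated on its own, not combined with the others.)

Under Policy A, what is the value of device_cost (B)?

Policy A (R + 19):
  N = 43
  R = 155 + 19 = 174
  G = 277 − 2·43 + 6·174 = 1235
  B = 144 − 2·174 + 1235 = 1031

1031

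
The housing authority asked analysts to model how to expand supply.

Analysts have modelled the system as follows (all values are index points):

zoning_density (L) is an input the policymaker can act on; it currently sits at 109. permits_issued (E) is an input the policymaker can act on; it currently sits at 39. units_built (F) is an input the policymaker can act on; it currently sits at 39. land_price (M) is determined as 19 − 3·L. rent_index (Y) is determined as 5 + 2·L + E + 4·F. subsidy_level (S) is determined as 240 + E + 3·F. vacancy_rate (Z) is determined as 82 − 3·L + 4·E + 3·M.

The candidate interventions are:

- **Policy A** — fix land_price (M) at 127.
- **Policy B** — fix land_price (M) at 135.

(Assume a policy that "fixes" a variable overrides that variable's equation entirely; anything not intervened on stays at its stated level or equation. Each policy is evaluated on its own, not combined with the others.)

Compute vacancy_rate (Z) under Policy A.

Policy A (M := 127):
  L = 109
  E = 39
  M = 127
  Z = 82 − 3·109 + 4·39 + 3·127 = 292

292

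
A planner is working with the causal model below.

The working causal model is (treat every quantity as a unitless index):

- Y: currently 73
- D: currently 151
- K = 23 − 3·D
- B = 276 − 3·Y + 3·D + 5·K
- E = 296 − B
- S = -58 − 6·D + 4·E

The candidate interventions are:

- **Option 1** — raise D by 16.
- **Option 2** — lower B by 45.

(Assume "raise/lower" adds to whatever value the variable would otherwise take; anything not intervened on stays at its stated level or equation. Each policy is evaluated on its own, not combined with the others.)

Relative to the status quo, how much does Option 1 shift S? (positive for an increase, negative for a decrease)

Baseline:
  Y = 73
  D = 151
  K = 23 − 3·151 = -430
  B = 276 − 3·73 + 3·151 + 5·(-430) = -1640
  E = 296 − (-1640) = 1936
  S = -58 − 6·151 + 4·1936 = 6780
Option 1 (D + 16):
  Y = 73
  D = 151 + 16 = 167
  K = 23 − 3·167 = -478
  B = 276 − 3·73 + 3·167 + 5·(-478) = -1832
  E = 296 − (-1832) = 2128
  S = -58 − 6·167 + 4·2128 = 7452
Change in S: 7452 − 6780 = 672

672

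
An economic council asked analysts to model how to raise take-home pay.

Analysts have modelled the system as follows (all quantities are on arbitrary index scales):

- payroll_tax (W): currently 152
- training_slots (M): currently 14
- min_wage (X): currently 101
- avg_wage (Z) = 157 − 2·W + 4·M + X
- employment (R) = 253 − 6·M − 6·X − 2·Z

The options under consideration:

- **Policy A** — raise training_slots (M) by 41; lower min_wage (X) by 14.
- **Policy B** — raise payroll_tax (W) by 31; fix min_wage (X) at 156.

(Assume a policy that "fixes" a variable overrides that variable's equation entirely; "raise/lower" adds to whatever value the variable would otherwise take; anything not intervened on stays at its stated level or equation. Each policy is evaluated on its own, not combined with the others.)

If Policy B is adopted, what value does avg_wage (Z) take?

3

Policy B (W + 31, X := 156):
  W = 152 + 31 = 183
  M = 14
  X = 156
  Z = 157 − 2·183 + 4·14 + 156 = 3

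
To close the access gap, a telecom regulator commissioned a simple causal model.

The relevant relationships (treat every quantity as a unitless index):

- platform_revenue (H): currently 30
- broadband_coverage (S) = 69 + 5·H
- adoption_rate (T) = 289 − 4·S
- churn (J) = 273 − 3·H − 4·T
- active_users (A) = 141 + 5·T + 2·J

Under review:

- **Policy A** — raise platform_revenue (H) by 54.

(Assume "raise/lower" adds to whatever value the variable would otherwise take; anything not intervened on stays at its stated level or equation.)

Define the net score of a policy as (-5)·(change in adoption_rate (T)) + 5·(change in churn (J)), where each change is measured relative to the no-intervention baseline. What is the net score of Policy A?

26190

Baseline:
  H = 30
  S = 69 + 5·30 = 219
  T = 289 − 4·219 = -587
  J = 273 − 3·30 − 4·(-587) = 2531
Policy A (H + 54):
  H = 30 + 54 = 84
  S = 69 + 5·84 = 489
  T = 289 − 4·489 = -1667
  J = 273 − 3·84 − 4·(-1667) = 6689
ΔT = -1667 − (-587) = -1080; ΔJ = 6689 − 2531 = 4158
Score = (-5)·(-1080) + 5·4158 = 26190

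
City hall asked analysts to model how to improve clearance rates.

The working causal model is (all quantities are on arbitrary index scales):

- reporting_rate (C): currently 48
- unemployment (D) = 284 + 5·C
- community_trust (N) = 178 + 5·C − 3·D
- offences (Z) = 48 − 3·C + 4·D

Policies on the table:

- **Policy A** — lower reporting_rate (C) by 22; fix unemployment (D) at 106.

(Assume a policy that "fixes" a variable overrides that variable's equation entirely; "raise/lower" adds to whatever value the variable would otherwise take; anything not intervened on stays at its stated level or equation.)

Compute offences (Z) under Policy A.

Policy A (C − 22, D := 106):
  C = 48 − 22 = 26
  D = 106
  Z = 48 − 3·26 + 4·106 = 394

394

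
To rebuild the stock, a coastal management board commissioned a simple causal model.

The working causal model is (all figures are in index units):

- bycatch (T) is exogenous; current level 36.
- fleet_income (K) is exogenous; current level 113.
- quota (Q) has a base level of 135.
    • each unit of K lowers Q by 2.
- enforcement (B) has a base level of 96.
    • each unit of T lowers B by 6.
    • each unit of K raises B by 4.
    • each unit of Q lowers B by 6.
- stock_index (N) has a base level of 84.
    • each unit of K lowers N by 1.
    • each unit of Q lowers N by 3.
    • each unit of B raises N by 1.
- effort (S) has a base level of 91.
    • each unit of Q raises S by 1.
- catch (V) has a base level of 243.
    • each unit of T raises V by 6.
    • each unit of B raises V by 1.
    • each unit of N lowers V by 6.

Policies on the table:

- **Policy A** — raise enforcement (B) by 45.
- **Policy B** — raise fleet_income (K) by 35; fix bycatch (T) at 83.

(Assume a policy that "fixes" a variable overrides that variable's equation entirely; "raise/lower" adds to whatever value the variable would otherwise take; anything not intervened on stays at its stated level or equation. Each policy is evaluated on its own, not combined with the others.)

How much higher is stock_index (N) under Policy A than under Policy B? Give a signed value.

Policy A (B + 45):
  T = 36
  K = 113
  Q = 135 − 2·113 = -91
  B = 96 − 6·36 + 4·113 − 6·(-91) (+45 from intervention) = 923
  N = 84 − 113 − 3·(-91) + 923 = 1167
Policy B (K + 35, T := 83):
  T = 83
  K = 113 + 35 = 148
  Q = 135 − 2·148 = -161
  B = 96 − 6·83 + 4·148 − 6·(-161) = 1156
  N = 84 − 148 − 3·(-161) + 1156 = 1575
N: 1167 − 1575 = -408

-408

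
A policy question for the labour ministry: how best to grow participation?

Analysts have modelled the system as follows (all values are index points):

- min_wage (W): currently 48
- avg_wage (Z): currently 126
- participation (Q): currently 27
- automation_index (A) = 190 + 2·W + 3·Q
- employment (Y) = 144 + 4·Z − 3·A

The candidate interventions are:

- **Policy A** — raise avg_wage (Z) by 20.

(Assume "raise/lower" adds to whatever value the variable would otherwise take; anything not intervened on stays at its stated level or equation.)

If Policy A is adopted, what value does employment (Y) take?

-373

Policy A (Z + 20):
  W = 48
  Z = 126 + 20 = 146
  Q = 27
  A = 190 + 2·48 + 3·27 = 367
  Y = 144 + 4·146 − 3·367 = -373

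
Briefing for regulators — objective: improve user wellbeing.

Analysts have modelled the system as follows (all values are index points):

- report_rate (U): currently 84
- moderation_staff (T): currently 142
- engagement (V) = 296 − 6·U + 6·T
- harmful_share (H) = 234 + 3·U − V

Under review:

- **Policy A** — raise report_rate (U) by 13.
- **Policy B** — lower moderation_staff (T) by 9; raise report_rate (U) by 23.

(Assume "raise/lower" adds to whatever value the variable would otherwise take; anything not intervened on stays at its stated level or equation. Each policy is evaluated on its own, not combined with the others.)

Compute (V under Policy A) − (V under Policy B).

114

Policy A (U + 13):
  U = 84 + 13 = 97
  T = 142
  V = 296 − 6·97 + 6·142 = 566
Policy B (T − 9, U + 23):
  U = 84 + 23 = 107
  T = 142 − 9 = 133
  V = 296 − 6·107 + 6·133 = 452
V: 566 − 452 = 114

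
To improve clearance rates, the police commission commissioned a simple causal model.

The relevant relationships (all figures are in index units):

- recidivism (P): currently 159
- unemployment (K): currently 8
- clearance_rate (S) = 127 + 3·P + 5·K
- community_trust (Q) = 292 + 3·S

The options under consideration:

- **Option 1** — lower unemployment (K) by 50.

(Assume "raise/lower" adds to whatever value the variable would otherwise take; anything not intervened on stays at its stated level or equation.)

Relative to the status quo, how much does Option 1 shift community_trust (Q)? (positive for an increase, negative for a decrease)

-750

Baseline:
  P = 159
  K = 8
  S = 127 + 3·159 + 5·8 = 644
  Q = 292 + 3·644 = 2224
Option 1 (K − 50):
  P = 159
  K = 8 − 50 = -42
  S = 127 + 3·159 + 5·(-42) = 394
  Q = 292 + 3·394 = 1474
Change in Q: 1474 − 2224 = -750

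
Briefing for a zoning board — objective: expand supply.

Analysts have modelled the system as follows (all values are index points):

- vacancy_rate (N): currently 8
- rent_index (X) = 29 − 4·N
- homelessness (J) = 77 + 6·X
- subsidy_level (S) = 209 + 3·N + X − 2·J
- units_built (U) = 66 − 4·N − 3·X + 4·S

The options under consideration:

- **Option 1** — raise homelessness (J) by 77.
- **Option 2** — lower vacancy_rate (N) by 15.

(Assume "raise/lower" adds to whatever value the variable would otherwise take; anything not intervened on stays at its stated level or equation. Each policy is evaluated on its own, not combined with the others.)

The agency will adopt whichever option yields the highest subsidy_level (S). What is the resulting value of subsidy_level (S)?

Option 1 (J + 77):
  N = 8
  X = 29 − 4·8 = -3
  J = 77 + 6·(-3) (+77 from intervention) = 136
  S = 209 + 3·8 + (-3) − 2·136 = -42
Option 2 (N − 15):
  N = 8 − 15 = -7
  X = 29 − 4·(-7) = 57
  J = 77 + 6·57 = 419
  S = 209 + 3·(-7) + 57 − 2·419 = -593
Comparing — Option 1: S=-42, Option 2: S=-593. Highest is -42 (Option 1).

-42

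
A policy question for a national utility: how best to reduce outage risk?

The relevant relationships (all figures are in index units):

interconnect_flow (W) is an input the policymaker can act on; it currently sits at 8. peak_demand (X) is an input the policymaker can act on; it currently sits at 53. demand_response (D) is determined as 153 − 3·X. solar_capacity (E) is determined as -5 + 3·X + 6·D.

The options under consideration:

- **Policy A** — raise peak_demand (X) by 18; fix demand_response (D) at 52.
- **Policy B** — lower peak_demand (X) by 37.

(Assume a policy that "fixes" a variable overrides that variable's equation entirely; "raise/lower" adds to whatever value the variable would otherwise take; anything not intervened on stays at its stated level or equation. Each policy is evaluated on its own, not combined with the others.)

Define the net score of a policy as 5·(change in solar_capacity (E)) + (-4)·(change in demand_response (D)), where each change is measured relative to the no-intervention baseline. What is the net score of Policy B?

Baseline:
  X = 53
  D = 153 − 3·53 = -6
  E = -5 + 3·53 + 6·(-6) = 118
Policy B (X − 37):
  X = 53 − 37 = 16
  D = 153 − 3·16 = 105
  E = -5 + 3·16 + 6·105 = 673
ΔE = 673 − 118 = 555; ΔD = 105 − (-6) = 111
Score = 5·555 + (-4)·111 = 2331

2331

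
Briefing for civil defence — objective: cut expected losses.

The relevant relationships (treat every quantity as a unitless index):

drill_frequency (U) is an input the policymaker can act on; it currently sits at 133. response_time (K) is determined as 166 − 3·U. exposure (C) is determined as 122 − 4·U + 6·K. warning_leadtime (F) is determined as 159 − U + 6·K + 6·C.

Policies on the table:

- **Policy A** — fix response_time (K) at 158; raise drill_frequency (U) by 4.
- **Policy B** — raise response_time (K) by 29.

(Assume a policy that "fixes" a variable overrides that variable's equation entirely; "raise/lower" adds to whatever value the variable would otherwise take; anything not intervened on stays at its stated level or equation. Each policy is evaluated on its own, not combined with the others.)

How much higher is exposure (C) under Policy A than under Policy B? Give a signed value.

2156

Policy A (K := 158, U + 4):
  U = 133 + 4 = 137
  K = 158
  C = 122 − 4·137 + 6·158 = 522
Policy B (K + 29):
  U = 133
  K = 166 − 3·133 (+29 from intervention) = -204
  C = 122 − 4·133 + 6·(-204) = -1634
C: 522 − (-1634) = 2156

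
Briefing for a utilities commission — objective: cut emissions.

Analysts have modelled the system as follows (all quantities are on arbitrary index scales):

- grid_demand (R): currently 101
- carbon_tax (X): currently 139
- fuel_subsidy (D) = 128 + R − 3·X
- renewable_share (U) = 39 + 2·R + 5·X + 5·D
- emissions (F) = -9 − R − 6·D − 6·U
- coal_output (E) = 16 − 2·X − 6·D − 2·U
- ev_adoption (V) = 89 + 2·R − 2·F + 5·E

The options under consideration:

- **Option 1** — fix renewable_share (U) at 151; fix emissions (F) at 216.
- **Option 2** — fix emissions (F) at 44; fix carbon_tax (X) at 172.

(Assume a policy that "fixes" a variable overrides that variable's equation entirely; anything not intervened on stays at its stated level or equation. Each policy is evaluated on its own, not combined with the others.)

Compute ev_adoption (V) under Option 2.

Option 2 (F := 44, X := 172):
  R = 101
  X = 172
  D = 128 + 101 − 3·172 = -287
  U = 39 + 2·101 + 5·172 + 5·(-287) = -334
  F = 44
  E = 16 − 2·172 − 6·(-287) − 2·(-334) = 2062
  V = 89 + 2·101 − 2·44 + 5·2062 = 10513

10513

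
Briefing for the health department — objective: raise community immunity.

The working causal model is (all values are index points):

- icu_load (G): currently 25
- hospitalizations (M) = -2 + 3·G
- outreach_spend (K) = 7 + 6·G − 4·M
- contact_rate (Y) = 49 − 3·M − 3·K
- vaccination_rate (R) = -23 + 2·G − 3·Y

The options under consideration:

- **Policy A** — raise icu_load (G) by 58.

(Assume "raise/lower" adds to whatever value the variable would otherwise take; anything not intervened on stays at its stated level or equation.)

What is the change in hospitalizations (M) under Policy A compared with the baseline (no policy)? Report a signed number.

Baseline:
  G = 25
  M = -2 + 3·25 = 73
Policy A (G + 58):
  G = 25 + 58 = 83
  M = -2 + 3·83 = 247
Change in M: 247 − 73 = 174

174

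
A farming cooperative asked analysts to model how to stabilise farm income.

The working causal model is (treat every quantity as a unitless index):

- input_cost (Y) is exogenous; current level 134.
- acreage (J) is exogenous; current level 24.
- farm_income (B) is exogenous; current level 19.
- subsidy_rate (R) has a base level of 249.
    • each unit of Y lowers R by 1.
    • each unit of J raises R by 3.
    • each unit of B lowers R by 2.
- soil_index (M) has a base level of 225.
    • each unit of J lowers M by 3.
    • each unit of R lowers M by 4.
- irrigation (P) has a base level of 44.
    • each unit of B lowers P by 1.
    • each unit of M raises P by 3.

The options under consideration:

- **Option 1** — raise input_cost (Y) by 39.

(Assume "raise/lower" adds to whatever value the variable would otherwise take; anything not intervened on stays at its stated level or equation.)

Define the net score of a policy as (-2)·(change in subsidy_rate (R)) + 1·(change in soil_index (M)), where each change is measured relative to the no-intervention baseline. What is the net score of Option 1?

Baseline:
  Y = 134
  J = 24
  B = 19
  R = 249 − 134 + 3·24 − 2·19 = 149
  M = 225 − 3·24 − 4·149 = -443
Option 1 (Y + 39):
  Y = 134 + 39 = 173
  J = 24
  B = 19
  R = 249 − 173 + 3·24 − 2·19 = 110
  M = 225 − 3·24 − 4·110 = -287
ΔR = 110 − 149 = -39; ΔM = -287 − (-443) = 156
Score = (-2)·(-39) + 1·156 = 234

234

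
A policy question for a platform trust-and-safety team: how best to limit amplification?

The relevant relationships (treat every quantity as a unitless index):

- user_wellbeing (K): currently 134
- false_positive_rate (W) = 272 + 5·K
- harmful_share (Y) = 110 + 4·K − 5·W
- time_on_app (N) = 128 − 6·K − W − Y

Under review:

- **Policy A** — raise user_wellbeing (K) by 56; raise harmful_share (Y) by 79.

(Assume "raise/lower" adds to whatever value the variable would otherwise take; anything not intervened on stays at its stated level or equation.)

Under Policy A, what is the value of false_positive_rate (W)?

Policy A (K + 56, Y + 79):
  K = 134 + 56 = 190
  W = 272 + 5·190 = 1222

1222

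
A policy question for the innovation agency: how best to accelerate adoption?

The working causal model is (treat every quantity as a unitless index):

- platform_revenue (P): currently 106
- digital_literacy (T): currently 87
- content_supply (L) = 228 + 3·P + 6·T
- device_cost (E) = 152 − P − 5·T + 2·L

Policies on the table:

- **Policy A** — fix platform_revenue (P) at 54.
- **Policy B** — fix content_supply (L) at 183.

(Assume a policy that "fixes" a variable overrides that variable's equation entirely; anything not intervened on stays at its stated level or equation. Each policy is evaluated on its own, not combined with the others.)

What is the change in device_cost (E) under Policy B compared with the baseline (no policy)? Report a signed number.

Baseline:
  P = 106
  T = 87
  L = 228 + 3·106 + 6·87 = 1068
  E = 152 − 106 − 5·87 + 2·1068 = 1747
Policy B (L := 183):
  P = 106
  T = 87
  L = 183
  E = 152 − 106 − 5·87 + 2·183 = -23
Change in E: -23 − 1747 = -1770

-1770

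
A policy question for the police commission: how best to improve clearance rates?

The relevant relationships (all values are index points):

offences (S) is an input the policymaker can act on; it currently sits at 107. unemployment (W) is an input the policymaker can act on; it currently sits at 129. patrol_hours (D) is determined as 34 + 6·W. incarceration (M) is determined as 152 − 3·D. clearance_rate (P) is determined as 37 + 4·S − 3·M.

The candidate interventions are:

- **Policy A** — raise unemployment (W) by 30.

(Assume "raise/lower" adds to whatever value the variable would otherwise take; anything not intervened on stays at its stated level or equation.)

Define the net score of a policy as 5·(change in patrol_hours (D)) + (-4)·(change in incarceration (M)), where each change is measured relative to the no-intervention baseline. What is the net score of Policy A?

Baseline:
  W = 129
  D = 34 + 6·129 = 808
  M = 152 − 3·808 = -2272
Policy A (W + 30):
  W = 129 + 30 = 159
  D = 34 + 6·159 = 988
  M = 152 − 3·988 = -2812
ΔD = 988 − 808 = 180; ΔM = -2812 − (-2272) = -540
Score = 5·180 + (-4)·(-540) = 3060

3060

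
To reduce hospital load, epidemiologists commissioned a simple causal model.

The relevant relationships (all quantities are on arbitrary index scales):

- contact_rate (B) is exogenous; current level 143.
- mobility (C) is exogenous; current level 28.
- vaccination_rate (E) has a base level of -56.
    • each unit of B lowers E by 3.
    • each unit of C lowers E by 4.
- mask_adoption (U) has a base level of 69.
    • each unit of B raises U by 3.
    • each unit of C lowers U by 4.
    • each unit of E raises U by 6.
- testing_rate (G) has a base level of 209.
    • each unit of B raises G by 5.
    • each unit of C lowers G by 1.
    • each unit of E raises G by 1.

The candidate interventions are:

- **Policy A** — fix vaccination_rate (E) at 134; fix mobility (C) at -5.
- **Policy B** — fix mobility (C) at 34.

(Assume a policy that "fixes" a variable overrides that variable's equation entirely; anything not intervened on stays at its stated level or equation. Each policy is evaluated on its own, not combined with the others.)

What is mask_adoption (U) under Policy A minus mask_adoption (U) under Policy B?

4686

Policy A (E := 134, C := -5):
  B = 143
  C = -5
  E = 134
  U = 69 + 3·143 − 4·(-5) + 6·134 = 1322
Policy B (C := 34):
  B = 143
  C = 34
  E = -56 − 3·143 − 4·34 = -621
  U = 69 + 3·143 − 4·34 + 6·(-621) = -3364
U: 1322 − (-3364) = 4686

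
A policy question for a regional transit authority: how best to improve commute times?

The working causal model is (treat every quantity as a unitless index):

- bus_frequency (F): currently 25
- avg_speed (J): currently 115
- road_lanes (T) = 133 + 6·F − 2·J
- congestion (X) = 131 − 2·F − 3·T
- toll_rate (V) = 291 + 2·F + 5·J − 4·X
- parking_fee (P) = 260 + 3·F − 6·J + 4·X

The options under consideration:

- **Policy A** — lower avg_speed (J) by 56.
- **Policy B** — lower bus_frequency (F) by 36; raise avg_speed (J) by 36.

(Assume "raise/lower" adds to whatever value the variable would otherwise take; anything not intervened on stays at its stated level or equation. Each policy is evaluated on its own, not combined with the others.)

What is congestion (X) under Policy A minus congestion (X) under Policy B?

Policy A (J − 56):
  F = 25
  J = 115 − 56 = 59
  T = 133 + 6·25 − 2·59 = 165
  X = 131 − 2·25 − 3·165 = -414
Policy B (F − 36, J + 36):
  F = 25 − 36 = -11
  J = 115 + 36 = 151
  T = 133 + 6·(-11) − 2·151 = -235
  X = 131 − 2·(-11) − 3·(-235) = 858
X: -414 − 858 = -1272

-1272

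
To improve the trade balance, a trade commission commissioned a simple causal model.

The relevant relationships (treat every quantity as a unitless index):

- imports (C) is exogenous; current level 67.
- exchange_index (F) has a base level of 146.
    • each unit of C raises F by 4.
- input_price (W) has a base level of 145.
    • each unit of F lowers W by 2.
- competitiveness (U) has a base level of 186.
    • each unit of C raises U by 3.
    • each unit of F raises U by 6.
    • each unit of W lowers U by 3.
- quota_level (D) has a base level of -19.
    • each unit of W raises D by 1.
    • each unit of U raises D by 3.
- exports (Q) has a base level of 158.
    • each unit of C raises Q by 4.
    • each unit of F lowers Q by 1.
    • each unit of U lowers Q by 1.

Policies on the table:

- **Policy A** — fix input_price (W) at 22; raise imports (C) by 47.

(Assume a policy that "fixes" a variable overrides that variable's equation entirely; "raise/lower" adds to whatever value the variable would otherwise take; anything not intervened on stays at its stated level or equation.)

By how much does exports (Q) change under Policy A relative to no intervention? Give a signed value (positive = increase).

846

Baseline:
  C = 67
  F = 146 + 4·67 = 414
  W = 145 − 2·414 = -683
  U = 186 + 3·67 + 6·414 − 3·(-683) = 4920
  Q = 158 + 4·67 − 414 − 4920 = -4908
Policy A (W := 22, C + 47):
  C = 67 + 47 = 114
  F = 146 + 4·114 = 602
  W = 22
  U = 186 + 3·114 + 6·602 − 3·22 = 4074
  Q = 158 + 4·114 − 602 − 4074 = -4062
Change in Q: -4062 − (-4908) = 846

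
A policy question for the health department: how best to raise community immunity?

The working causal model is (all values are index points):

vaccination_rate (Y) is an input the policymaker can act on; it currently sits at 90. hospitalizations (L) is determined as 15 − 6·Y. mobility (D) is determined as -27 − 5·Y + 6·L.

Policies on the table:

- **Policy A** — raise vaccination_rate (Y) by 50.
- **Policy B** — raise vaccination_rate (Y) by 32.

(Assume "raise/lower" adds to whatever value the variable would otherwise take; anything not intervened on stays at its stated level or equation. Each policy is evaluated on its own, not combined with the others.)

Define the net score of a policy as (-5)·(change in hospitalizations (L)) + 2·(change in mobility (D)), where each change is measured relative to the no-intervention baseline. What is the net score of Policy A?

-2600

Baseline:
  Y = 90
  L = 15 − 6·90 = -525
  D = -27 − 5·90 + 6·(-525) = -3627
Policy A (Y + 50):
  Y = 90 + 50 = 140
  L = 15 − 6·140 = -825
  D = -27 − 5·140 + 6·(-825) = -5677
ΔL = -825 − (-525) = -300; ΔD = -5677 − (-3627) = -2050
Score = (-5)·(-300) + 2·(-2050) = -2600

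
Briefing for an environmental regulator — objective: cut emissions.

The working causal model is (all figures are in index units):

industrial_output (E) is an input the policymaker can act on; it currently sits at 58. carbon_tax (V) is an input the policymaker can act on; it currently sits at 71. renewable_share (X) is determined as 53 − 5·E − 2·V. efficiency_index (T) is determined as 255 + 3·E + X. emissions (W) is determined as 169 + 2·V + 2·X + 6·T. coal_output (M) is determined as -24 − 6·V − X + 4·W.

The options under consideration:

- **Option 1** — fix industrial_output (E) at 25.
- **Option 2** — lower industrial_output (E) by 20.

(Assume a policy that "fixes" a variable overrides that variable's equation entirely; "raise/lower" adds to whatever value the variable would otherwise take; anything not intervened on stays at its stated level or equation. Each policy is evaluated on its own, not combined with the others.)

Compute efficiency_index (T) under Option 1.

116

Option 1 (E := 25):
  E = 25
  V = 71
  X = 53 − 5·25 − 2·71 = -214
  T = 255 + 3·25 + (-214) = 116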